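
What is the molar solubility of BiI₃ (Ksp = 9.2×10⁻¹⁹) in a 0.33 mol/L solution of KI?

2.6×10⁻¹⁷ M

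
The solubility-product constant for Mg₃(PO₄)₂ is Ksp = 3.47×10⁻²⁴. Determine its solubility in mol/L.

7.97×10⁻⁶ M

Mg₃(PO₄)₂(s) ⇌ 3 Mg²⁺(aq) + 2 PO₄³⁻(aq)
For each mole of Mg₃(PO₄)₂ that dissolves per liter, [Mg²⁺] = 3s and [PO₄³⁻] = 2s; let s denote this solubility.
Ksp = [Mg²⁺]^3[PO₄³⁻]^2 = (3s)^3 · (2s)^2 = 108s^5
108s^5 = 3.47×10⁻²⁴  ⇒  s^5 = 3.21×10⁻²⁶
s = 7.97×10⁻⁶ M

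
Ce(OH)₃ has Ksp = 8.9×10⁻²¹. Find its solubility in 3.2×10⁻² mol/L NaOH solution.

2.7×10⁻¹⁶ M

Ce(OH)₃(s) ⇌ Ce³⁺(aq) + 3 OH⁻(aq)
Let s be the solubility of Ce(OH)₃ here. The common ion gives [OH⁻] ≈ 3.2×10⁻² mol/L, and [Ce³⁺] = s.
Ksp = [Ce³⁺][OH⁻]^3 = s(3.2×10⁻²)^3
s = 8.9×10⁻²¹ / (3.2×10⁻²)^3 = 2.7×10⁻¹⁶
s = 2.7×10⁻¹⁶ mol/L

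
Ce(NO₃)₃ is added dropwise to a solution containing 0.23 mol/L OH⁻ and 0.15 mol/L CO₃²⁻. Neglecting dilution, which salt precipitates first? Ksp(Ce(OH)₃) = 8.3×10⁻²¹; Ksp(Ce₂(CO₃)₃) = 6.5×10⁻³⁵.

Precipitation of each salt begins when its ion product equals Ksp.
For Ce(OH)₃: [Ce³⁺] = (Ksp/[OH⁻]^3) = 6.8×10⁻¹⁹ mol/L
For Ce₂(CO₃)₃: [Ce³⁺] = (Ksp/[CO₃²⁻]^3)^(1/2) = 1.4×10⁻¹⁶ mol/L
Since Ce(OH)₃ needs less Ce³⁺ to reach saturation, it precipitates first.

Ce(OH)₃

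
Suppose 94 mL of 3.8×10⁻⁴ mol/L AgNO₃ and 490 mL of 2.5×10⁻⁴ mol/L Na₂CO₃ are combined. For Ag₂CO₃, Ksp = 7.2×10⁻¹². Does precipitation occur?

After mixing, V = 94 mL + 490 mL = 584 mL.
[Ag⁺] = (3.8×10⁻⁴)(94)/584 = 6.1×10⁻⁵ mol/L
[CO₃²⁻] = (2.5×10⁻⁴)(490)/584 = 2.1×10⁻⁴ mol/L
Q = [Ag⁺]^2[CO₃²⁻] = 7.8×10⁻¹³
Since Q (7.8×10⁻¹³) is less than Ksp (7.2×10⁻¹²), no Ag₂CO₃ precipitates.

No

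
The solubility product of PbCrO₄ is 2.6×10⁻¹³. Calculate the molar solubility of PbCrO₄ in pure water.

PbCrO₄(s) ⇌ Pb²⁺(aq) + CrO₄²⁻(aq)
Call the molar solubility s, so that [Pb²⁺] = s and [CrO₄²⁻] = s.
Ksp = [Pb²⁺][CrO₄²⁻] = s · s = s^2
s^2 = 2.6×10⁻¹³
Taking the 2nd root, s = 5.1×10⁻⁷ mol/L.

5.1×10⁻⁷ M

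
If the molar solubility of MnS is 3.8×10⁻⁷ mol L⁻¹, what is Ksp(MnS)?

Ksp = 1.4×10⁻¹³

MnS(s) ⇌ Mn²⁺(aq) + S²⁻(aq)
Call the molar solubility s, so that [Mn²⁺] = s and [S²⁻] = s.
Ksp = [Mn²⁺][S²⁻] = s · s = s^2
Ksp = (3.8×10⁻⁷)^2 = 1.4×10⁻¹³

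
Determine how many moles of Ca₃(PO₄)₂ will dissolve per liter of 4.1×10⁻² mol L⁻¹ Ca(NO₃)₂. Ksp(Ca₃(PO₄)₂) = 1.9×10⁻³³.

Ca₃(PO₄)₂(s) ⇌ 3 Ca²⁺(aq) + 2 PO₄³⁻(aq)
With Ca²⁺ already at 4.1×10⁻² mol L⁻¹ and s small, take [Ca²⁺] ≈ 4.1×10⁻² mol L⁻¹ and [PO₄³⁻] = 2s.
Ksp = [Ca²⁺]^3[PO₄³⁻]^2 = (4.1×10⁻²)^3(2s)^2
(2s)^2 = 1.9×10⁻³³ / (4.1×10⁻²)^3 = 2.8×10⁻²⁹
s = 2.6×10⁻¹⁵ mol L⁻¹

2.6×10⁻¹⁵ M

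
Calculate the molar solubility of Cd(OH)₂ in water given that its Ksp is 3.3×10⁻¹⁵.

9.4×10⁻⁶ M

Cd(OH)₂(s) ⇌ Cd²⁺(aq) + 2 OH⁻(aq)
Let s be the molar solubility. Then [Cd²⁺] = s and [OH⁻] = 2s.
Ksp = [Cd²⁺][OH⁻]^2 = s · (2s)^2 = 4s^3
4s^3 = 3.3×10⁻¹⁵  ⇒  s^3 = 8.3×10⁻¹⁶
s = (8.3×10⁻¹⁶)^(1/3) = 9.4×10⁻⁶ mol/L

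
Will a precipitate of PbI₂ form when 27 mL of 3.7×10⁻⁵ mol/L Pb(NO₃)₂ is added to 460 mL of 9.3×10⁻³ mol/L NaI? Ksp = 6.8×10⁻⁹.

No

The combined volume is 487 mL.
[Pb²⁺] = (3.7×10⁻⁵)(27)/487 = 2.1×10⁻⁶ mol/L
[I⁻] = (9.3×10⁻³)(460)/487 = 8.8×10⁻³ mol/L
Q = [Pb²⁺][I⁻]^2 = 1.6×10⁻¹⁰
Q < Ksp (1.6×10⁻¹⁰ vs 6.8×10⁻⁹); the solution remains unsaturated and no precipitate forms.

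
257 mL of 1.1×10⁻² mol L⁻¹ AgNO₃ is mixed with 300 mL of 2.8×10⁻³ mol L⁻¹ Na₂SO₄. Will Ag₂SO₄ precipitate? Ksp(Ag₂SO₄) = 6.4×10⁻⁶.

Total volume after mixing = 257 + 300 = 557 mL.
[Ag⁺] = (1.1×10⁻²)(257)/557 = 5.1×10⁻³ mol L⁻¹
[SO₄²⁻] = (2.8×10⁻³)(300)/557 = 1.5×10⁻³ mol L⁻¹
Q = [Ag⁺]^2[SO₄²⁻] = 3.9×10⁻⁸
Q < Ksp (3.9×10⁻⁸ vs 6.4×10⁻⁶); the solution remains unsaturated and no precipitate forms.

No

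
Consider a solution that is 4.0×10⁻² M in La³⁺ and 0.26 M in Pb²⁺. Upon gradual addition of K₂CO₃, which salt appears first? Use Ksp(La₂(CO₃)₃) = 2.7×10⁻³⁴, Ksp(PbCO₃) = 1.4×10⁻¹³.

PbCO₃

Precipitation of each salt begins when its ion product equals Ksp.
For La₂(CO₃)₃: [CO₃²⁻] = (Ksp/[La³⁺]^2)^(1/3) = 5.5×10⁻¹¹ M
For PbCO₃: [CO₃²⁻] = (Ksp/[Pb²⁺]) = 5.4×10⁻¹³ M
The smaller threshold [CO₃²⁻] is reached first, so PbCO₃ precipitates first.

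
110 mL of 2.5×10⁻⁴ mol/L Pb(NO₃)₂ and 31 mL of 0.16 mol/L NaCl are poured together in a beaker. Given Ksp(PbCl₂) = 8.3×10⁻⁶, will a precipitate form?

No

Total volume after mixing = 110 + 31 = 141 mL.
[Pb²⁺] = (2.5×10⁻⁴)(110)/141 = 2.0×10⁻⁴ mol/L
[Cl⁻] = (0.16)(31)/141 = 3.5×10⁻² mol/L
Q = [Pb²⁺][Cl⁻]^2 = 2.4×10⁻⁷
Q < Ksp (2.4×10⁻⁷ vs 8.3×10⁻⁶); the solution remains unsaturated and no precipitate forms.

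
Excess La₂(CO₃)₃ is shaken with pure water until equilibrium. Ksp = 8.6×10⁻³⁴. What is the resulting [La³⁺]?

1.9×10⁻⁷ M

La₂(CO₃)₃(s) ⇌ 2 La³⁺(aq) + 3 CO₃²⁻(aq)
With molar solubility s: [La³⁺] = 2s, [CO₃²⁻] = 3s.
Ksp = [La³⁺]^2[CO₃²⁻]^3 = (2s)^2 · (3s)^3 = 108s^5 = 8.6×10⁻³⁴
s = 9.6×10⁻⁸ mol/L
[La³⁺] = 2s = 1.9×10⁻⁷ mol/L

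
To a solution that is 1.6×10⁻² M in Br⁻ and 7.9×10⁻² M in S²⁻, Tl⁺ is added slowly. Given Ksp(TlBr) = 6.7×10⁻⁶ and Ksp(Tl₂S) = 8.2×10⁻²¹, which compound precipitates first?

The threshold for precipitation is Q = Ksp.
For TlBr: [Tl⁺] = (Ksp/[Br⁻]) = 4.2×10⁻⁴ M
For Tl₂S: [Tl⁺] = (Ksp/[S²⁻])^(1/2) = 3.2×10⁻¹⁰ M
Since Tl₂S needs less Tl⁺ to reach saturation, it precipitates first.

Tl₂S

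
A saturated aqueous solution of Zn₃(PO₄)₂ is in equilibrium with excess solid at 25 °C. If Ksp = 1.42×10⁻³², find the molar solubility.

1.67×10⁻⁷ M

Zn₃(PO₄)₂(s) ⇌ 3 Zn²⁺(aq) + 2 PO₄³⁻(aq)
For each mole of Zn₃(PO₄)₂ that dissolves per liter, [Zn²⁺] = 3s and [PO₄³⁻] = 2s; let s denote this solubility.
Ksp = [Zn²⁺]^3[PO₄³⁻]^2 = (3s)^3 · (2s)^2 = 108s^5
108s^5 = 1.42×10⁻³²  ⇒  s^5 = 1.31×10⁻³⁴
s = 1.67×10⁻⁷ mol L⁻¹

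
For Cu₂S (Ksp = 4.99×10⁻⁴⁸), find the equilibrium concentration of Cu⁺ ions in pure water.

Cu₂S(s) ⇌ 2 Cu⁺(aq) + S²⁻(aq)
With molar solubility s: [Cu⁺] = 2s, [S²⁻] = s.
Ksp = [Cu⁺]^2[S²⁻] = (2s)^2 · s = 4s^3 = 4.99×10⁻⁴⁸
s = 1.08×10⁻¹⁶ mol/L
[Cu⁺] = 2s = 2.15×10⁻¹⁶ mol/L

2.15×10⁻¹⁶ M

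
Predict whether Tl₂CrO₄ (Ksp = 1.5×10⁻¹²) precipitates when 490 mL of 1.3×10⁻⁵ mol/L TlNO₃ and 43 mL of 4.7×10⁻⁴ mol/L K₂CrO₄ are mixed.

No

After mixing, V = 490 mL + 43 mL = 533 mL.
[Tl⁺] = (1.3×10⁻⁵)(490)/533 = 1.2×10⁻⁵ mol/L
[CrO₄²⁻] = (4.7×10⁻⁴)(43)/533 = 3.8×10⁻⁵ mol/L
Q = [Tl⁺]^2[CrO₄²⁻] = 5.4×10⁻¹⁵
Q = 5.4×10⁻¹⁵ < Ksp = 1.5×10⁻¹², so the solution is unsaturated and no precipitate forms.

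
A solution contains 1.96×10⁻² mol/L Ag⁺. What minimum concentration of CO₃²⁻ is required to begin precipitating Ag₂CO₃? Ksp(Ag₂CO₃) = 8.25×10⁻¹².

Precipitation begins when Q = Ksp.
Ag₂CO₃(s) ⇌ 2 Ag⁺(aq) + CO₃²⁻(aq)
Ksp = [Ag⁺]^2[CO₃²⁻] = [CO₃²⁻](1.96×10⁻²)^2
[CO₃²⁻] = 8.25×10⁻¹² / (1.96×10⁻²)^2 = 2.15×10⁻⁸
[CO₃²⁻] = 2.15×10⁻⁸ mol/L

2.15×10⁻⁸ M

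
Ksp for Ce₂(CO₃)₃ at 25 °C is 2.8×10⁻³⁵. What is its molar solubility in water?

4.8×10⁻⁸ M

Ce₂(CO₃)₃(s) ⇌ 2 Ce³⁺(aq) + 3 CO₃²⁻(aq)
If s mol/L of Ce₂(CO₃)₃ dissolves, [Ce³⁺] = 2s and [CO₃²⁻] = 3s.
Ksp = [Ce³⁺]^2[CO₃²⁻]^3 = (2s)^2 · (3s)^3 = 108s^5
108s^5 = 2.8×10⁻³⁵  ⇒  s^5 = 2.6×10⁻³⁷
s = (2.6×10⁻³⁷)^(1/5) = 4.8×10⁻⁸ M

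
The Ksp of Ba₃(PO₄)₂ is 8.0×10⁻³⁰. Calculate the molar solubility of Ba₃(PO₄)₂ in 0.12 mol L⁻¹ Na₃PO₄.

Ba₃(PO₄)₂(s) ⇌ 3 Ba²⁺(aq) + 2 PO₄³⁻(aq)
Let s be the solubility of Ba₃(PO₄)₂ here. The common ion gives [PO₄³⁻] ≈ 0.12 mol L⁻¹, and [Ba²⁺] = 3s.
Ksp = [Ba²⁺]^3[PO₄³⁻]^2 = (3s)^3(0.12)^2
(3s)^3 = 8.0×10⁻³⁰ / (0.12)^2 = 5.6×10⁻²⁸
s = 2.7×10⁻¹⁰ mol L⁻¹

2.7×10⁻¹⁰ M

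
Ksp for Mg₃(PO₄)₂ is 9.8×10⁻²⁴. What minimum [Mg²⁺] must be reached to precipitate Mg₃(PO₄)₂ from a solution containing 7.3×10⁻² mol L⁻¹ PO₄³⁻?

A salt starts to precipitate once the ion product Q reaches its Ksp.
Mg₃(PO₄)₂(s) ⇌ 3 Mg²⁺(aq) + 2 PO₄³⁻(aq)
Ksp = [Mg²⁺]^3[PO₄³⁻]^2 = [Mg²⁺]^3(7.3×10⁻²)^2
[Mg²⁺]^3 = 9.8×10⁻²⁴ / (7.3×10⁻²)^2 = 1.8×10⁻²¹
[Mg²⁺] = 1.2×10⁻⁷ mol L⁻¹

1.2×10⁻⁷ M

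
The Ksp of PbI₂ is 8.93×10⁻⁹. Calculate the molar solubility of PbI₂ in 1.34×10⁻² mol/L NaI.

PbI₂(s) ⇌ Pb²⁺(aq) + 2 I⁻(aq)
Let s be the solubility of PbI₂ here. The common ion gives [I⁻] ≈ 1.34×10⁻² mol/L, and [Pb²⁺] = s.
Ksp = [Pb²⁺][I⁻]^2 = s(1.34×10⁻²)^2
s = 8.93×10⁻⁹ / (1.34×10⁻²)^2 = 4.97×10⁻⁵
s = 4.97×10⁻⁵ mol/L

4.97×10⁻⁵ M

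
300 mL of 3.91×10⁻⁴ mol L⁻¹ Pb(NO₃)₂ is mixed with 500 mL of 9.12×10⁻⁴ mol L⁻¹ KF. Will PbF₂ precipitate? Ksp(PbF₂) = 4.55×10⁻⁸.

No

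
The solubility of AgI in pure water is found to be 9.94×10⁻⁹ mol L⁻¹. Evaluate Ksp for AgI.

AgI(s) ⇌ Ag⁺(aq) + I⁻(aq)
Call the molar solubility s, so that [Ag⁺] = s and [I⁻] = s.
Ksp = [Ag⁺][I⁻] = s · s = s^2
Ksp = (9.94×10⁻⁹)^2 = 9.88×10⁻¹⁷

Ksp = 9.88×10⁻¹⁷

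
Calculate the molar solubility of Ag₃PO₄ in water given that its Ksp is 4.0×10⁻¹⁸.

Ag₃PO₄(s) ⇌ 3 Ag⁺(aq) + PO₄³⁻(aq)
With molar solubility s: [Ag⁺] = 3s, [PO₄³⁻] = s.
Ksp = [Ag⁺]^3[PO₄³⁻] = (3s)^3 · s = 27s^4
27s^4 = 4.0×10⁻¹⁸  ⇒  s^4 = 1.5×10⁻¹⁹
s = 2.0×10⁻⁵ M

2.0×10⁻⁵ M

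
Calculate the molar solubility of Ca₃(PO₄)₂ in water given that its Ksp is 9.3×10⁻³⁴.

Ca₃(PO₄)₂(s) ⇌ 3 Ca²⁺(aq) + 2 PO₄³⁻(aq)
Call the molar solubility s, so that [Ca²⁺] = 3s and [PO₄³⁻] = 2s.
Ksp = [Ca²⁺]^3[PO₄³⁻]^2 = (3s)^3 · (2s)^2 = 108s^5
108s^5 = 9.3×10⁻³⁴  ⇒  s^5 = 8.6×10⁻³⁶
s = 9.7×10⁻⁸ M

9.7×10⁻⁸ M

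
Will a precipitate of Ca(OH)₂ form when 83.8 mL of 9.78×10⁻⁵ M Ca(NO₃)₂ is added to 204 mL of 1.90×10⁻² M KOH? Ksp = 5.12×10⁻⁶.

No

After mixing, V = 83.8 mL + 204 mL = 287.8 mL.
[Ca²⁺] = (9.78×10⁻⁵)(83.8)/287.8 = 2.85×10⁻⁵ M
[OH⁻] = (1.90×10⁻²)(204)/287.8 = 1.35×10⁻² M
Q = [Ca²⁺][OH⁻]^2 = 5.17×10⁻⁹
Since Q (5.17×10⁻⁹) is less than Ksp (5.12×10⁻⁶), no Ca(OH)₂ precipitates.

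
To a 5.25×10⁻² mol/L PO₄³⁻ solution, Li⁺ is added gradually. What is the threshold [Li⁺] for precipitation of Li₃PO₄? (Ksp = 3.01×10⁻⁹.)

The threshold for precipitation is Q = Ksp.
Li₃PO₄(s) ⇌ 3 Li⁺(aq) + PO₄³⁻(aq)
Ksp = [Li⁺]^3[PO₄³⁻] = [Li⁺]^3(5.25×10⁻²)
[Li⁺]^3 = 3.01×10⁻⁹ / (5.25×10⁻²) = 5.73×10⁻⁸
[Li⁺] = 3.86×10⁻³ mol/L

3.86×10⁻³ M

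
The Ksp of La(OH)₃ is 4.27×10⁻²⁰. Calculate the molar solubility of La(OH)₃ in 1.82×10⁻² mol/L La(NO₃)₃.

4.43×10⁻⁷ M

La(OH)₃(s) ⇌ La³⁺(aq) + 3 OH⁻(aq)
With La³⁺ already at 1.82×10⁻² mol/L and s small, take [La³⁺] ≈ 1.82×10⁻² mol/L and [OH⁻] = 3s.
Ksp = [La³⁺][OH⁻]^3 = (1.82×10⁻²)(3s)^3
(3s)^3 = 4.27×10⁻²⁰ / (1.82×10⁻²) = 2.35×10⁻¹⁸
s = 4.43×10⁻⁷ mol/L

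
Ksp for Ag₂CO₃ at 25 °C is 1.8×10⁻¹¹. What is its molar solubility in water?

1.7×10⁻⁴ M

Ag₂CO₃(s) ⇌ 2 Ag⁺(aq) + CO₃²⁻(aq)
For each mole of Ag₂CO₃ that dissolves per liter, [Ag⁺] = 2s and [CO₃²⁻] = s; let s denote this solubility.
Ksp = [Ag⁺]^2[CO₃²⁻] = (2s)^2 · s = 4s^3
4s^3 = 1.8×10⁻¹¹  ⇒  s^3 = 4.5×10⁻¹²
s = 1.7×10⁻⁴ mol/L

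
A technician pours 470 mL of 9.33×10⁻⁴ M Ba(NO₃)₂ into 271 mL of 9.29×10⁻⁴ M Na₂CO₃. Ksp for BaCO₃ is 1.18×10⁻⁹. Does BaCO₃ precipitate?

Total volume after mixing = 470 + 271 = 741 mL.
[Ba²⁺] = (9.33×10⁻⁴)(470)/741 = 5.92×10⁻⁴ M
[CO₃²⁻] = (9.29×10⁻⁴)(271)/741 = 3.40×10⁻⁴ M
Q = [Ba²⁺][CO₃²⁻] = 2.01×10⁻⁷
Because Q > Ksp (2.01×10⁻⁷ vs 1.18×10⁻⁹), a precipitate of BaCO₃ forms.

Yes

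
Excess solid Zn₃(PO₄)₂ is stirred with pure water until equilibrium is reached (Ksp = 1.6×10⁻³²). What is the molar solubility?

1.7×10⁻⁷ M

Zn₃(PO₄)₂(s) ⇌ 3 Zn²⁺(aq) + 2 PO₄³⁻(aq)
Call the molar solubility s, so that [Zn²⁺] = 3s and [PO₄³⁻] = 2s.
Ksp = [Zn²⁺]^3[PO₄³⁻]^2 = (3s)^3 · (2s)^2 = 108s^5
108s^5 = 1.6×10⁻³²  ⇒  s^5 = 1.5×10⁻³⁴
s = 1.7×10⁻⁷ mol L⁻¹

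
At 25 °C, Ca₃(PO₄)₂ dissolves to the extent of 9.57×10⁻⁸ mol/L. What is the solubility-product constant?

Ca₃(PO₄)₂(s) ⇌ 3 Ca²⁺(aq) + 2 PO₄³⁻(aq)
With molar solubility s: [Ca²⁺] = 3s, [PO₄³⁻] = 2s.
Ksp = [Ca²⁺]^3[PO₄³⁻]^2 = (3s)^3 · (2s)^2 = 108s^5
Ksp = 108 × (9.57×10⁻⁸)^5 = 8.67×10⁻³⁴

Ksp = 8.67×10⁻³⁴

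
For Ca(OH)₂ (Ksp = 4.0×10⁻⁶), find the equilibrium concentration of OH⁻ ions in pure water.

Ca(OH)₂(s) ⇌ Ca²⁺(aq) + 2 OH⁻(aq)
For each mole of Ca(OH)₂ that dissolves per liter, [Ca²⁺] = s and [OH⁻] = 2s; let s denote this solubility.
Ksp = [Ca²⁺][OH⁻]^2 = s · (2s)^2 = 4s^3 = 4.0×10⁻⁶
s = 1.0×10⁻² mol L⁻¹
[OH⁻] = 2s = 2.0×10⁻² mol L⁻¹

2.0×10⁻² M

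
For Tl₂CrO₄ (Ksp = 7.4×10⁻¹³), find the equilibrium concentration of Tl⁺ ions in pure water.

Tl₂CrO₄(s) ⇌ 2 Tl⁺(aq) + CrO₄²⁻(aq)
With molar solubility s: [Tl⁺] = 2s, [CrO₄²⁻] = s.
Ksp = [Tl⁺]^2[CrO₄²⁻] = (2s)^2 · s = 4s^3 = 7.4×10⁻¹³
s = 5.7×10⁻⁵ mol L⁻¹
[Tl⁺] = 2s = 1.1×10⁻⁴ mol L⁻¹

1.1×10⁻⁴ M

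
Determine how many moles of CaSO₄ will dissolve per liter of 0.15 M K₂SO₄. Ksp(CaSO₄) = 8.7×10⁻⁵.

CaSO₄(s) ⇌ Ca²⁺(aq) + SO₄²⁻(aq)
With SO₄²⁻ already at 0.15 M and s small, take [SO₄²⁻] ≈ 0.15 M and [Ca²⁺] = s.
Ksp = [Ca²⁺][SO₄²⁻] = s(0.15)
s = 8.7×10⁻⁵ / (0.15) = 5.8×10⁻⁴
s = 5.8×10⁻⁴ M

5.8×10⁻⁴ M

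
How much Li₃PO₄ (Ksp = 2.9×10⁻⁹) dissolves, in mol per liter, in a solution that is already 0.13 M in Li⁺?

Li₃PO₄(s) ⇌ 3 Li⁺(aq) + PO₄³⁻(aq)
The solution already contains Li⁺ at 0.13 M. Let s be the molar solubility of Li₃PO₄.
[Li⁺] ≈ 0.13 M (common ion dominates); [PO₄³⁻] = s.
Ksp = [Li⁺]^3[PO₄³⁻] = (0.13)^3s
s = 2.9×10⁻⁹ / (0.13)^3 = 1.3×10⁻⁶
s = 1.3×10⁻⁶ M

1.3×10⁻⁶ M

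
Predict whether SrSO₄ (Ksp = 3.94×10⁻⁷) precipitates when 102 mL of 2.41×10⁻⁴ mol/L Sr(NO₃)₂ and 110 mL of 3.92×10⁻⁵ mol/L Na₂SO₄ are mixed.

After mixing, V = 102 mL + 110 mL = 212 mL.
[Sr²⁺] = (2.41×10⁻⁴)(102)/212 = 1.16×10⁻⁴ mol/L
[SO₄²⁻] = (3.92×10⁻⁵)(110)/212 = 2.03×10⁻⁵ mol/L
Q = [Sr²⁺][SO₄²⁻] = 2.36×10⁻⁹
Q < Ksp (2.36×10⁻⁹ vs 3.94×10⁻⁷); the solution remains unsaturated and no precipitate forms.

No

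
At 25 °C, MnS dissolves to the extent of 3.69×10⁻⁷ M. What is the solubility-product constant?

MnS(s) ⇌ Mn²⁺(aq) + S²⁻(aq)
For each mole of MnS that dissolves per liter, [Mn²⁺] = s and [S²⁻] = s; let s denote this solubility.
Ksp = [Mn²⁺][S²⁻] = s · s = s^2
Ksp = (3.69×10⁻⁷)^2 = 1.36×10⁻¹³

Ksp = 1.36×10⁻¹³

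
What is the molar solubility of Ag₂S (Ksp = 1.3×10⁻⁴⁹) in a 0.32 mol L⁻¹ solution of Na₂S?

Ag₂S(s) ⇌ 2 Ag⁺(aq) + S²⁻(aq)
With S²⁻ already at 0.32 mol L⁻¹ and s small, take [S²⁻] ≈ 0.32 mol L⁻¹ and [Ag⁺] = 2s.
Ksp = [Ag⁺]^2[S²⁻] = (2s)^2(0.32)
(2s)^2 = 1.3×10⁻⁴⁹ / (0.32) = 4.1×10⁻⁴⁹
s = 3.2×10⁻²⁵ mol L⁻¹

3.2×10⁻²⁵ M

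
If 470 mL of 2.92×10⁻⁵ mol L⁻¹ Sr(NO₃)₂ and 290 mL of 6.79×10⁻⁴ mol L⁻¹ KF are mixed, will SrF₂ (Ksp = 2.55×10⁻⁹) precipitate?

No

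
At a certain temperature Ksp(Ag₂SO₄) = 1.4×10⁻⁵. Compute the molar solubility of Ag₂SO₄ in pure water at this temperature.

Ag₂SO₄(s) ⇌ 2 Ag⁺(aq) + SO₄²⁻(aq)
Call the molar solubility s, so that [Ag⁺] = 2s and [SO₄²⁻] = s.
Ksp = [Ag⁺]^2[SO₄²⁻] = (2s)^2 · s = 4s^3
4s^3 = 1.4×10⁻⁵  ⇒  s^3 = 3.5×10⁻⁶
Taking the 3rd root, s = 1.5×10⁻² mol/L.

1.5×10⁻² M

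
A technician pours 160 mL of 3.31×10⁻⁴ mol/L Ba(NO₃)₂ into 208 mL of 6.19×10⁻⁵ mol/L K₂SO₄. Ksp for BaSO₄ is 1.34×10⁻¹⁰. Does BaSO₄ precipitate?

After mixing, V = 160 mL + 208 mL = 368 mL.
[Ba²⁺] = (3.31×10⁻⁴)(160)/368 = 1.44×10⁻⁴ mol/L
[SO₄²⁻] = (6.19×10⁻⁵)(208)/368 = 3.50×10⁻⁵ mol/L
Q = [Ba²⁺][SO₄²⁻] = 5.04×10⁻⁹
Since Q (5.04×10⁻⁹) exceeds Ksp (1.34×10⁻¹⁰), BaSO₄ will precipitate.

Yes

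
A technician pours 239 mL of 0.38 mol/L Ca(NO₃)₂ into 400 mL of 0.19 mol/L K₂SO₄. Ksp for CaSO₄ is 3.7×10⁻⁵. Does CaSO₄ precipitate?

Total volume after mixing = 239 + 400 = 639 mL.
[Ca²⁺] = (0.38)(239)/639 = 0.14 mol/L
[SO₄²⁻] = (0.19)(400)/639 = 0.12 mol/L
Q = [Ca²⁺][SO₄²⁻] = 1.7×10⁻²
Because Q > Ksp (1.7×10⁻² vs 3.7×10⁻⁵), a precipitate of CaSO₄ forms.

Yes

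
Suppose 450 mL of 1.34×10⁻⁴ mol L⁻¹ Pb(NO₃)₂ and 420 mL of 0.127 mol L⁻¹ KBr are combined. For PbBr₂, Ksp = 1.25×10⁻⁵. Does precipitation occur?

No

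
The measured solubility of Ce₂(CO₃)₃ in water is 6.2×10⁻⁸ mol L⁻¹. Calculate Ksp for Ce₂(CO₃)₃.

Ce₂(CO₃)₃(s) ⇌ 2 Ce³⁺(aq) + 3 CO₃²⁻(aq)
If s mol/L of Ce₂(CO₃)₃ dissolves, [Ce³⁺] = 2s and [CO₃²⁻] = 3s.
Ksp = [Ce³⁺]^2[CO₃²⁻]^3 = (2s)^2 · (3s)^3 = 108s^5
Ksp = 108 × (6.2×10⁻⁸)^5 = 9.9×10⁻³⁵

Ksp = 9.9×10⁻³⁵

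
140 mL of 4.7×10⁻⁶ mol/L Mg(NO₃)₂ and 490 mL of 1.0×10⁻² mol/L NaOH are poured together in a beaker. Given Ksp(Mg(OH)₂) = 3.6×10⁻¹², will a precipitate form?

After mixing, V = 140 mL + 490 mL = 630 mL.
[Mg²⁺] = (4.7×10⁻⁶)(140)/630 = 1.0×10⁻⁶ mol/L
[OH⁻] = (1.0×10⁻²)(490)/630 = 7.8×10⁻³ mol/L
Q = [Mg²⁺][OH⁻]^2 = 6.3×10⁻¹¹
Because Q > Ksp (6.3×10⁻¹¹ vs 3.6×10⁻¹²), a precipitate of Mg(OH)₂ forms.

Yes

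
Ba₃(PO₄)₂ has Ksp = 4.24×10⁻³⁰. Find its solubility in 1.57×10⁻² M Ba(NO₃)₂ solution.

Ba₃(PO₄)₂(s) ⇌ 3 Ba²⁺(aq) + 2 PO₄³⁻(aq)
With Ba²⁺ already at 1.57×10⁻² M and s small, take [Ba²⁺] ≈ 1.57×10⁻² M and [PO₄³⁻] = 2s.
Ksp = [Ba²⁺]^3[PO₄³⁻]^2 = (1.57×10⁻²)^3(2s)^2
(2s)^2 = 4.24×10⁻³⁰ / (1.57×10⁻²)^3 = 1.10×10⁻²⁴
s = 5.23×10⁻¹³ M

5.23×10⁻¹³ M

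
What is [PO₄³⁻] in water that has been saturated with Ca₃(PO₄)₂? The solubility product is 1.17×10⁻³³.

Ca₃(PO₄)₂(s) ⇌ 3 Ca²⁺(aq) + 2 PO₄³⁻(aq)
With molar solubility s: [Ca²⁺] = 3s, [PO₄³⁻] = 2s.
Ksp = [Ca²⁺]^3[PO₄³⁻]^2 = (3s)^3 · (2s)^2 = 108s^5 = 1.17×10⁻³³
s = 1.02×10⁻⁷ mol L⁻¹
[PO₄³⁻] = 2s = 2.03×10⁻⁷ mol L⁻¹

2.03×10⁻⁷ M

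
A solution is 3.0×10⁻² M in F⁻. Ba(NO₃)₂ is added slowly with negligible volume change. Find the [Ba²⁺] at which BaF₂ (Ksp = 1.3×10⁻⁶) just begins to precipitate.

1.4×10⁻³ M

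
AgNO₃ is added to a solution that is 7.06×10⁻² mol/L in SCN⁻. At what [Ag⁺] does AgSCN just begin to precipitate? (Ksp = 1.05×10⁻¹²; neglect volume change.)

Precipitation begins when Q = Ksp.
AgSCN(s) ⇌ Ag⁺(aq) + SCN⁻(aq)
Ksp = [Ag⁺][SCN⁻] = [Ag⁺](7.06×10⁻²)
[Ag⁺] = 1.05×10⁻¹² / (7.06×10⁻²) = 1.49×10⁻¹¹
[Ag⁺] = 1.49×10⁻¹¹ mol/L

1.49×10⁻¹¹ M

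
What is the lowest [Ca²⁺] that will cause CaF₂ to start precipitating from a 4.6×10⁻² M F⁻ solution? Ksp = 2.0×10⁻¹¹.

Precipitation begins when Q = Ksp.
CaF₂(s) ⇌ Ca²⁺(aq) + 2 F⁻(aq)
Ksp = [Ca²⁺][F⁻]^2 = [Ca²⁺](4.6×10⁻²)^2
[Ca²⁺] = 2.0×10⁻¹¹ / (4.6×10⁻²)^2 = 9.5×10⁻⁹
[Ca²⁺] = 9.5×10⁻⁹ M

9.5×10⁻⁹ M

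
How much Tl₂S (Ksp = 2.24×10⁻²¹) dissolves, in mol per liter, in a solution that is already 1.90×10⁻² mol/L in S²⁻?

1.72×10⁻¹⁰ M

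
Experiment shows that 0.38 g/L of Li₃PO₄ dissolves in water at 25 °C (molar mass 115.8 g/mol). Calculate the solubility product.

Ksp = 3.1×10⁻⁹

Convert to molarity: s = 0.38 / 115.8 = 3.282×10⁻³ mol/L
Li₃PO₄(s) ⇌ 3 Li⁺(aq) + PO₄³⁻(aq)
Call the molar solubility s, so that [Li⁺] = 3s and [PO₄³⁻] = s.
Ksp = [Li⁺]^3[PO₄³⁻] = (3s)^3 · s = 27s^4
Ksp = 27 × (3.282×10⁻³)^4 = 3.1×10⁻⁹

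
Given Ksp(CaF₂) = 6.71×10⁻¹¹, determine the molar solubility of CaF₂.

2.56×10⁻⁴ M

CaF₂(s) ⇌ Ca²⁺(aq) + 2 F⁻(aq)
Call the molar solubility s, so that [Ca²⁺] = s and [F⁻] = 2s.
Ksp = [Ca²⁺][F⁻]^2 = s · (2s)^2 = 4s^3
4s^3 = 6.71×10⁻¹¹  ⇒  s^3 = 1.68×10⁻¹¹
s = (1.68×10⁻¹¹)^(1/3) = 2.56×10⁻⁴ mol/L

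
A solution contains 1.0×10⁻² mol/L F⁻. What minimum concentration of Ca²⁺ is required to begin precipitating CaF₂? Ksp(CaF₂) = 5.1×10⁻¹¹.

The threshold for precipitation is Q = Ksp.
CaF₂(s) ⇌ Ca²⁺(aq) + 2 F⁻(aq)
Ksp = [Ca²⁺][F⁻]^2 = [Ca²⁺](1.0×10⁻²)^2
[Ca²⁺] = 5.1×10⁻¹¹ / (1.0×10⁻²)^2 = 5.1×10⁻⁷
[Ca²⁺] = 5.1×10⁻⁷ mol/L

5.1×10⁻⁷ M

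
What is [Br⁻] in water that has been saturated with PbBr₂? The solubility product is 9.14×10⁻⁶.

2.63×10⁻² M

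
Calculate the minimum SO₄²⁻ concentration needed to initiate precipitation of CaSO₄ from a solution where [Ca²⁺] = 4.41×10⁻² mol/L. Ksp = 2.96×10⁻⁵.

The threshold for precipitation is Q = Ksp.
CaSO₄(s) ⇌ Ca²⁺(aq) + SO₄²⁻(aq)
Ksp = [Ca²⁺][SO₄²⁻] = [SO₄²⁻](4.41×10⁻²)
[SO₄²⁻] = 2.96×10⁻⁵ / (4.41×10⁻²) = 6.71×10⁻⁴
[SO₄²⁻] = 6.71×10⁻⁴ mol/L

6.71×10⁻⁴ M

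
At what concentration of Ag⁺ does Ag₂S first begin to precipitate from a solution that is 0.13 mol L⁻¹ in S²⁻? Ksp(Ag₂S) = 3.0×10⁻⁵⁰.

4.8×10⁻²⁵ M

Precipitation of each salt begins when its ion product equals Ksp.
Ag₂S(s) ⇌ 2 Ag⁺(aq) + S²⁻(aq)
Ksp = [Ag⁺]^2[S²⁻] = [Ag⁺]^2(0.13)
[Ag⁺]^2 = 3.0×10⁻⁵⁰ / (0.13) = 2.3×10⁻⁴⁹
[Ag⁺] = 4.8×10⁻²⁵ mol L⁻¹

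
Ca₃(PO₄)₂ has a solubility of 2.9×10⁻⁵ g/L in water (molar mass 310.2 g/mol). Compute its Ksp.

Convert to molarity: s = 2.9×10⁻⁵ / 310.2 = 9.349×10⁻⁸ mol/L
Ca₃(PO₄)₂(s) ⇌ 3 Ca²⁺(aq) + 2 PO₄³⁻(aq)
Let s be the molar solubility. Then [Ca²⁺] = 3s and [PO₄³⁻] = 2s.
Ksp = [Ca²⁺]^3[PO₄³⁻]^2 = (3s)^3 · (2s)^2 = 108s^5
Ksp = 108 × (9.349×10⁻⁸)^5 = 7.7×10⁻³⁴

Ksp = 7.7×10⁻³⁴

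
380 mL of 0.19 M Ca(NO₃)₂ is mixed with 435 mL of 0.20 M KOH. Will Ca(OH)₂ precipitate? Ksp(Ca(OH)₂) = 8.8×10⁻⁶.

Yes

After mixing, V = 380 mL + 435 mL = 815 mL.
[Ca²⁺] = (0.19)(380)/815 = 8.9×10⁻² M
[OH⁻] = (0.20)(435)/815 = 0.11 M
Q = [Ca²⁺][OH⁻]^2 = 1.0×10⁻³
Since Q (1.0×10⁻³) exceeds Ksp (8.8×10⁻⁶), Ca(OH)₂ will precipitate.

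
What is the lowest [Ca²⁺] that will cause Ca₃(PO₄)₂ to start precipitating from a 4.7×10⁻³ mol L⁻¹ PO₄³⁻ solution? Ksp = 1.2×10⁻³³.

Precipitation begins when Q = Ksp.
Ca₃(PO₄)₂(s) ⇌ 3 Ca²⁺(aq) + 2 PO₄³⁻(aq)
Ksp = [Ca²⁺]^3[PO₄³⁻]^2 = [Ca²⁺]^3(4.7×10⁻³)^2
[Ca²⁺]^3 = 1.2×10⁻³³ / (4.7×10⁻³)^2 = 5.4×10⁻²⁹
[Ca²⁺] = 3.8×10⁻¹⁰ mol L⁻¹

3.8×10⁻¹⁰ M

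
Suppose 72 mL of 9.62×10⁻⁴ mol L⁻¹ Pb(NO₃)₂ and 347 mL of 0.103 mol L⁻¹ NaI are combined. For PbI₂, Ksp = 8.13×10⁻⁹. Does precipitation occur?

Yes

Total volume after mixing = 72 + 347 = 419 mL.
[Pb²⁺] = (9.62×10⁻⁴)(72)/419 = 1.65×10⁻⁴ mol L⁻¹
[I⁻] = (0.103)(347)/419 = 8.53×10⁻² mol L⁻¹
Q = [Pb²⁺][I⁻]^2 = 1.20×10⁻⁶
Because Q > Ksp (1.20×10⁻⁶ vs 8.13×10⁻⁹), a precipitate of PbI₂ forms.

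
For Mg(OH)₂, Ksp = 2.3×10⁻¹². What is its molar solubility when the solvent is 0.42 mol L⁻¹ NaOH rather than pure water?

Mg(OH)₂(s) ⇌ Mg²⁺(aq) + 2 OH⁻(aq)
OH⁻ is already present at 0.42 mol L⁻¹. If s mol/L of Mg(OH)₂ dissolves, [Mg²⁺] = s while [OH⁻] ≈ 0.42 mol L⁻¹.
Ksp = [Mg²⁺][OH⁻]^2 = s(0.42)^2
s = 2.3×10⁻¹² / (0.42)^2 = 1.3×10⁻¹¹
s = 1.3×10⁻¹¹ mol L⁻¹

1.3×10⁻¹¹ M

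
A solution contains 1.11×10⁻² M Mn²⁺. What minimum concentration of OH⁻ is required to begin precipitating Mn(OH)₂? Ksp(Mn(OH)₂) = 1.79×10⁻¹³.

A salt starts to precipitate once the ion product Q reaches its Ksp.
Mn(OH)₂(s) ⇌ Mn²⁺(aq) + 2 OH⁻(aq)
Ksp = [Mn²⁺][OH⁻]^2 = [OH⁻]^2(1.11×10⁻²)
[OH⁻]^2 = 1.79×10⁻¹³ / (1.11×10⁻²) = 1.61×10⁻¹¹
[OH⁻] = 4.02×10⁻⁶ M

4.02×10⁻⁶ M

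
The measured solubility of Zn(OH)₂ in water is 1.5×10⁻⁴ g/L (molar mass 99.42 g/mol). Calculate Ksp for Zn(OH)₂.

Convert to molarity: s = 1.5×10⁻⁴ / 99.42 = 1.509×10⁻⁶ mol/L
Zn(OH)₂(s) ⇌ Zn²⁺(aq) + 2 OH⁻(aq)
With molar solubility s: [Zn²⁺] = s, [OH⁻] = 2s.
Ksp = [Zn²⁺][OH⁻]^2 = s · (2s)^2 = 4s^3
Ksp = 4 × (1.509×10⁻⁶)^3 = 1.4×10⁻¹⁷

Ksp = 1.4×10⁻¹⁷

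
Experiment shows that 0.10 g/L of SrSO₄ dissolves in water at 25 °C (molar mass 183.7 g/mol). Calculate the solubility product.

Ksp = 3.0×10⁻⁷

Convert to molarity: s = 0.10 / 183.7 = 5.444×10⁻⁴ mol/L
SrSO₄(s) ⇌ Sr²⁺(aq) + SO₄²⁻(aq)
Call the molar solubility s, so that [Sr²⁺] = s and [SO₄²⁻] = s.
Ksp = [Sr²⁺][SO₄²⁻] = s · s = s^2
Ksp = (5.444×10⁻⁴)^2 = 3.0×10⁻⁷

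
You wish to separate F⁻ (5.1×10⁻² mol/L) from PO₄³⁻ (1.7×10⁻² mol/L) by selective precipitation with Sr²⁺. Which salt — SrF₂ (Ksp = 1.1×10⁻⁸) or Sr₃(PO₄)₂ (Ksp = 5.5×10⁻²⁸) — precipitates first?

Sr₃(PO₄)₂

Each salt precipitates once Q = Ksp for that salt.
For SrF₂: [Sr²⁺] = (Ksp/[F⁻]^2) = 4.2×10⁻⁶ mol/L
For Sr₃(PO₄)₂: [Sr²⁺] = (Ksp/[PO₄³⁻]^2)^(1/3) = 1.2×10⁻⁸ mol/L
The smaller threshold [Sr²⁺] is reached first, so Sr₃(PO₄)₂ precipitates first.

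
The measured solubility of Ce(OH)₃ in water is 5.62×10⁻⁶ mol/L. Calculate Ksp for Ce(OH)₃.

Ksp = 2.69×10⁻²⁰

Ce(OH)₃(s) ⇌ Ce³⁺(aq) + 3 OH⁻(aq)
Call the molar solubility s, so that [Ce³⁺] = s and [OH⁻] = 3s.
Ksp = [Ce³⁺][OH⁻]^3 = s · (3s)^3 = 27s^4
Ksp = 27 × (5.62×10⁻⁶)^4 = 2.69×10⁻²⁰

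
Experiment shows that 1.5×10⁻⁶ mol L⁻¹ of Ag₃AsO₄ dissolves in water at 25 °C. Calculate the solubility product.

Ksp = 1.4×10⁻²²

Ag₃AsO₄(s) ⇌ 3 Ag⁺(aq) + AsO₄³⁻(aq)
Call the molar solubility s, so that [Ag⁺] = 3s and [AsO₄³⁻] = s.
Ksp = [Ag⁺]^3[AsO₄³⁻] = (3s)^3 · s = 27s^4
Ksp = 27 × (1.5×10⁻⁶)^4 = 1.4×10⁻²²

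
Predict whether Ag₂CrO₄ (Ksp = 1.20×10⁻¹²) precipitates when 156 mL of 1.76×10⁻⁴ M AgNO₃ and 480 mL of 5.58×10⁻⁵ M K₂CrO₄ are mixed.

No

Total volume after mixing = 156 + 480 = 636 mL.
[Ag⁺] = (1.76×10⁻⁴)(156)/636 = 4.32×10⁻⁵ M
[CrO₄²⁻] = (5.58×10⁻⁵)(480)/636 = 4.21×10⁻⁵ M
Q = [Ag⁺]^2[CrO₄²⁻] = 7.85×10⁻¹⁴
Q = 7.85×10⁻¹⁴ < Ksp = 1.20×10⁻¹², so the solution is unsaturated and no precipitate forms.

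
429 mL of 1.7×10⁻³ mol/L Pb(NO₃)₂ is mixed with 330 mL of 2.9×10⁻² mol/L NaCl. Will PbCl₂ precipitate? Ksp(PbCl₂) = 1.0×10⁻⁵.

The combined volume is 759 mL.
[Pb²⁺] = (1.7×10⁻³)(429)/759 = 9.6×10⁻⁴ mol/L
[Cl⁻] = (2.9×10⁻²)(330)/759 = 1.3×10⁻² mol/L
Q = [Pb²⁺][Cl⁻]^2 = 1.5×10⁻⁷
Q < Ksp (1.5×10⁻⁷ vs 1.0×10⁻⁵); the solution remains unsaturated and no precipitate forms.

No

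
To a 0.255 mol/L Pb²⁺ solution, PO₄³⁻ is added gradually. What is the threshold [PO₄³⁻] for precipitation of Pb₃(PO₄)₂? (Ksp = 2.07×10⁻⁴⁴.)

Each salt precipitates once Q = Ksp for that salt.
Pb₃(PO₄)₂(s) ⇌ 3 Pb²⁺(aq) + 2 PO₄³⁻(aq)
Ksp = [Pb²⁺]^3[PO₄³⁻]^2 = [PO₄³⁻]^2(0.255)^3
[PO₄³⁻]^2 = 2.07×10⁻⁴⁴ / (0.255)^3 = 1.25×10⁻⁴²
[PO₄³⁻] = 1.12×10⁻²¹ mol/L

1.12×10⁻²¹ M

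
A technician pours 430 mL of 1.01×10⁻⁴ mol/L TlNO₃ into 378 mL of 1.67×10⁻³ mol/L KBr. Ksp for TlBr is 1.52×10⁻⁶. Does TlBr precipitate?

The combined volume is 808 mL.
[Tl⁺] = (1.01×10⁻⁴)(430)/808 = 5.38×10⁻⁵ mol/L
[Br⁻] = (1.67×10⁻³)(378)/808 = 7.81×10⁻⁴ mol/L
Q = [Tl⁺][Br⁻] = 4.20×10⁻⁸
Q < Ksp (4.20×10⁻⁸ vs 1.52×10⁻⁶); the solution remains unsaturated and no precipitate forms.

No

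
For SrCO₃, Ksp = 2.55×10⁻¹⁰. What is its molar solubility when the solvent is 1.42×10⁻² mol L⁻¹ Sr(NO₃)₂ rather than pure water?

SrCO₃(s) ⇌ Sr²⁺(aq) + CO₃²⁻(aq)
With Sr²⁺ already at 1.42×10⁻² mol L⁻¹ and s small, take [Sr²⁺] ≈ 1.42×10⁻² mol L⁻¹ and [CO₃²⁻] = s.
Ksp = [Sr²⁺][CO₃²⁻] = (1.42×10⁻²)s
s = 2.55×10⁻¹⁰ / (1.42×10⁻²) = 1.80×10⁻⁸
s = 1.80×10⁻⁸ mol L⁻¹

1.80×10⁻⁸ M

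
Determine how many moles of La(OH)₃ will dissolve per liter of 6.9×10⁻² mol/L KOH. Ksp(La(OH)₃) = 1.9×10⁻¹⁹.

5.8×10⁻¹⁶ M

La(OH)₃(s) ⇌ La³⁺(aq) + 3 OH⁻(aq)
Let s be the solubility of La(OH)₃ here. The common ion gives [OH⁻] ≈ 6.9×10⁻² mol/L, and [La³⁺] = s.
Ksp = [La³⁺][OH⁻]^3 = s(6.9×10⁻²)^3
s = 1.9×10⁻¹⁹ / (6.9×10⁻²)^3 = 5.8×10⁻¹⁶
s = 5.8×10⁻¹⁶ mol/L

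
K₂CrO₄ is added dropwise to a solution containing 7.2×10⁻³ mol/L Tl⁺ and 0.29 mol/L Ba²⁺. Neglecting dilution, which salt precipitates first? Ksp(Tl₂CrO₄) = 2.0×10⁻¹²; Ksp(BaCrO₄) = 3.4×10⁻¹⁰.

BaCrO₄

Precipitation begins when Q = Ksp.
For Tl₂CrO₄: [CrO₄²⁻] = (Ksp/[Tl⁺]^2) = 3.9×10⁻⁸ mol/L
For BaCrO₄: [CrO₄²⁻] = (Ksp/[Ba²⁺]) = 1.2×10⁻⁹ mol/L
Since BaCrO₄ needs less CrO₄²⁻ to reach saturation, it precipitates first.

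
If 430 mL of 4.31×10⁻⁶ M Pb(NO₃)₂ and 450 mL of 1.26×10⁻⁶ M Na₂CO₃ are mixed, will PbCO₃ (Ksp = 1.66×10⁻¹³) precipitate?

The combined volume is 880 mL.
[Pb²⁺] = (4.31×10⁻⁶)(430)/880 = 2.11×10⁻⁶ M
[CO₃²⁻] = (1.26×10⁻⁶)(450)/880 = 6.44×10⁻⁷ M
Q = [Pb²⁺][CO₃²⁻] = 1.36×10⁻¹²
Because Q > Ksp (1.36×10⁻¹² vs 1.66×10⁻¹³), a precipitate of PbCO₃ forms.

Yes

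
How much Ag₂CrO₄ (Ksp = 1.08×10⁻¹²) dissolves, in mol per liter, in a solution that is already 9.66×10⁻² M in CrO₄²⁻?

1.67×10⁻⁶ M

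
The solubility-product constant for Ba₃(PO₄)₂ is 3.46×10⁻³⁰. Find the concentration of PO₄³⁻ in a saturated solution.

Ba₃(PO₄)₂(s) ⇌ 3 Ba²⁺(aq) + 2 PO₄³⁻(aq)
With molar solubility s: [Ba²⁺] = 3s, [PO₄³⁻] = 2s.
Ksp = [Ba²⁺]^3[PO₄³⁻]^2 = (3s)^3 · (2s)^2 = 108s^5 = 3.46×10⁻³⁰
s = 5.02×10⁻⁷ M
[PO₄³⁻] = 2s = 1.00×10⁻⁶ M

1.00×10⁻⁶ M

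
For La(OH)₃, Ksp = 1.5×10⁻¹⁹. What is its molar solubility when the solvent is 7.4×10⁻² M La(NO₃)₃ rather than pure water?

La(OH)₃(s) ⇌ La³⁺(aq) + 3 OH⁻(aq)
The solution already contains La³⁺ at 7.4×10⁻² M. Let s be the molar solubility of La(OH)₃.
[La³⁺] ≈ 7.4×10⁻² M (common ion dominates); [OH⁻] = 3s.
Ksp = [La³⁺][OH⁻]^3 = (7.4×10⁻²)(3s)^3
(3s)^3 = 1.5×10⁻¹⁹ / (7.4×10⁻²) = 2.0×10⁻¹⁸
s = 4.2×10⁻⁷ M

4.2×10⁻⁷ M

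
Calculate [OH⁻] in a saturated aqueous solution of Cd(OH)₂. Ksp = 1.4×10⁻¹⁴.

Cd(OH)₂(s) ⇌ Cd²⁺(aq) + 2 OH⁻(aq)
Let s be the molar solubility. Then [Cd²⁺] = s and [OH⁻] = 2s.
Ksp = [Cd²⁺][OH⁻]^2 = s · (2s)^2 = 4s^3 = 1.4×10⁻¹⁴
s = 1.5×10⁻⁵ mol L⁻¹
[OH⁻] = 2s = 3.0×10⁻⁵ mol L⁻¹

3.0×10⁻⁵ M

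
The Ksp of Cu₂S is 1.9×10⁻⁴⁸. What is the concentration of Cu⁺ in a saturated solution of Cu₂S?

1.6×10⁻¹⁶ M

Cu₂S(s) ⇌ 2 Cu⁺(aq) + S²⁻(aq)
For each mole of Cu₂S that dissolves per liter, [Cu⁺] = 2s and [S²⁻] = s; let s denote this solubility.
Ksp = [Cu⁺]^2[S²⁻] = (2s)^2 · s = 4s^3 = 1.9×10⁻⁴⁸
s = 7.8×10⁻¹⁷ M
[Cu⁺] = 2s = 1.6×10⁻¹⁶ M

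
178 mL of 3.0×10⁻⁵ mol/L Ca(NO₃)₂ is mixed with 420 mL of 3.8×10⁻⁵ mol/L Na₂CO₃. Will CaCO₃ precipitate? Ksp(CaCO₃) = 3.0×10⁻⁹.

No

After mixing, V = 178 mL + 420 mL = 598 mL.
[Ca²⁺] = (3.0×10⁻⁵)(178)/598 = 8.9×10⁻⁶ mol/L
[CO₃²⁻] = (3.8×10⁻⁵)(420)/598 = 2.7×10⁻⁵ mol/L
Q = [Ca²⁺][CO₃²⁻] = 2.4×10⁻¹⁰
Since Q (2.4×10⁻¹⁰) is less than Ksp (3.0×10⁻⁹), no CaCO₃ precipitates.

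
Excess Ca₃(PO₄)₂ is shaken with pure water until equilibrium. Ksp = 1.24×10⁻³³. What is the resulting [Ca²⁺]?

Ca₃(PO₄)₂(s) ⇌ 3 Ca²⁺(aq) + 2 PO₄³⁻(aq)
Call the molar solubility s, so that [Ca²⁺] = 3s and [PO₄³⁻] = 2s.
Ksp = [Ca²⁺]^3[PO₄³⁻]^2 = (3s)^3 · (2s)^2 = 108s^5 = 1.24×10⁻³³
s = 1.03×10⁻⁷ mol L⁻¹
[Ca²⁺] = 3s = 3.08×10⁻⁷ mol L⁻¹

3.08×10⁻⁷ M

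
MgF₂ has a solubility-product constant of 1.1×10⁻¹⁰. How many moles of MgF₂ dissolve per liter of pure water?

3.0×10⁻⁴ M

MgF₂(s) ⇌ Mg²⁺(aq) + 2 F⁻(aq)
If s mol/L of MgF₂ dissolves, [Mg²⁺] = s and [F⁻] = 2s.
Ksp = [Mg²⁺][F⁻]^2 = s · (2s)^2 = 4s^3
4s^3 = 1.1×10⁻¹⁰  ⇒  s^3 = 2.8×10⁻¹¹
Taking the 3rd root, s = 3.0×10⁻⁴ M.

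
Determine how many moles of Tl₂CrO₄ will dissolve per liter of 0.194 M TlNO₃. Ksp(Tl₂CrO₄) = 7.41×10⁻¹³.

Tl₂CrO₄(s) ⇌ 2 Tl⁺(aq) + CrO₄²⁻(aq)
With Tl⁺ already at 0.194 M and s small, take [Tl⁺] ≈ 0.194 M and [CrO₄²⁻] = s.
Ksp = [Tl⁺]^2[CrO₄²⁻] = (0.194)^2s
s = 7.41×10⁻¹³ / (0.194)^2 = 1.97×10⁻¹¹
s = 1.97×10⁻¹¹ M

1.97×10⁻¹¹ M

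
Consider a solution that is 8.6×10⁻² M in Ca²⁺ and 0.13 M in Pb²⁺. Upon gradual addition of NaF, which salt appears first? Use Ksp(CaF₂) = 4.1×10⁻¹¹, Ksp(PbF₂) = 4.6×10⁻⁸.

CaF₂

The threshold for precipitation is Q = Ksp.
For CaF₂: [F⁻] = (Ksp/[Ca²⁺])^(1/2) = 2.2×10⁻⁵ M
For PbF₂: [F⁻] = (Ksp/[Pb²⁺])^(1/2) = 5.9×10⁻⁴ M
CaF₂ requires the lower [F⁻], so it precipitates first.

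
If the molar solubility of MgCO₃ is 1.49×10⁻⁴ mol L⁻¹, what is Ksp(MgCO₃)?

Ksp = 2.22×10⁻⁸

MgCO₃(s) ⇌ Mg²⁺(aq) + CO₃²⁻(aq)
Let s be the molar solubility. Then [Mg²⁺] = s and [CO₃²⁻] = s.
Ksp = [Mg²⁺][CO₃²⁻] = s · s = s^2
Ksp = (1.49×10⁻⁴)^2 = 2.22×10⁻⁸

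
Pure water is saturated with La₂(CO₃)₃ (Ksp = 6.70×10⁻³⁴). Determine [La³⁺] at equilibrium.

La₂(CO₃)₃(s) ⇌ 2 La³⁺(aq) + 3 CO₃²⁻(aq)
Call the molar solubility s, so that [La³⁺] = 2s and [CO₃²⁻] = 3s.
Ksp = [La³⁺]^2[CO₃²⁻]^3 = (2s)^2 · (3s)^3 = 108s^5 = 6.70×10⁻³⁴
s = 9.09×10⁻⁸ mol/L
[La³⁺] = 2s = 1.82×10⁻⁷ mol/L

1.82×10⁻⁷ M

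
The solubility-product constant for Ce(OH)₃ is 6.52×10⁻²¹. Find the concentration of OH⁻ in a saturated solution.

Ce(OH)₃(s) ⇌ Ce³⁺(aq) + 3 OH⁻(aq)
If s mol/L of Ce(OH)₃ dissolves, [Ce³⁺] = s and [OH⁻] = 3s.
Ksp = [Ce³⁺][OH⁻]^3 = s · (3s)^3 = 27s^4 = 6.52×10⁻²¹
s = 3.94×10⁻⁶ M
[OH⁻] = 3s = 1.18×10⁻⁵ M

1.18×10⁻⁵ M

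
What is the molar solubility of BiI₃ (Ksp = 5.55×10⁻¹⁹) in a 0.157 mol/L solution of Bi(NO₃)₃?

BiI₃(s) ⇌ Bi³⁺(aq) + 3 I⁻(aq)
With Bi³⁺ already at 0.157 mol/L and s small, take [Bi³⁺] ≈ 0.157 mol/L and [I⁻] = 3s.
Ksp = [Bi³⁺][I⁻]^3 = (0.157)(3s)^3
(3s)^3 = 5.55×10⁻¹⁹ / (0.157) = 3.54×10⁻¹⁸
s = 5.08×10⁻⁷ mol/L

5.08×10⁻⁷ M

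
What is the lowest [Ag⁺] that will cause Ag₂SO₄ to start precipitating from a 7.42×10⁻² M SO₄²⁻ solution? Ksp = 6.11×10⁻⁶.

Each salt precipitates once Q = Ksp for that salt.
Ag₂SO₄(s) ⇌ 2 Ag⁺(aq) + SO₄²⁻(aq)
Ksp = [Ag⁺]^2[SO₄²⁻] = [Ag⁺]^2(7.42×10⁻²)
[Ag⁺]^2 = 6.11×10⁻⁶ / (7.42×10⁻²) = 8.23×10⁻⁵
[Ag⁺] = 9.07×10⁻³ M

9.07×10⁻³ M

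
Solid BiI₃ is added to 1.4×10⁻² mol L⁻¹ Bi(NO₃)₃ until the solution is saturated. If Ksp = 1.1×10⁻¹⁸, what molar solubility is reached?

BiI₃(s) ⇌ Bi³⁺(aq) + 3 I⁻(aq)
With Bi³⁺ already at 1.4×10⁻² mol L⁻¹ and s small, take [Bi³⁺] ≈ 1.4×10⁻² mol L⁻¹ and [I⁻] = 3s.
Ksp = [Bi³⁺][I⁻]^3 = (1.4×10⁻²)(3s)^3
(3s)^3 = 1.1×10⁻¹⁸ / (1.4×10⁻²) = 7.9×10⁻¹⁷
s = 1.4×10⁻⁶ mol L⁻¹

1.4×10⁻⁶ M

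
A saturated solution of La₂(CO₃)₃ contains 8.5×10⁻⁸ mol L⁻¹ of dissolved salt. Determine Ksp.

La₂(CO₃)₃(s) ⇌ 2 La³⁺(aq) + 3 CO₃²⁻(aq)
If s mol/L of La₂(CO₃)₃ dissolves, [La³⁺] = 2s and [CO₃²⁻] = 3s.
Ksp = [La³⁺]^2[CO₃²⁻]^3 = (2s)^2 · (3s)^3 = 108s^5
Ksp = 108 × (8.5×10⁻⁸)^5 = 4.8×10⁻³⁴

Ksp = 4.8×10⁻³⁴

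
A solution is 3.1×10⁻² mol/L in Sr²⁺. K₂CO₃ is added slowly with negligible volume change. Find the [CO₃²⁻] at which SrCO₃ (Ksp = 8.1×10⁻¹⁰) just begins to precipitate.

Precipitation of each salt begins when its ion product equals Ksp.
SrCO₃(s) ⇌ Sr²⁺(aq) + CO₃²⁻(aq)
Ksp = [Sr²⁺][CO₃²⁻] = [CO₃²⁻](3.1×10⁻²)
[CO₃²⁻] = 8.1×10⁻¹⁰ / (3.1×10⁻²) = 2.6×10⁻⁸
[CO₃²⁻] = 2.6×10⁻⁸ mol/L

2.6×10⁻⁸ M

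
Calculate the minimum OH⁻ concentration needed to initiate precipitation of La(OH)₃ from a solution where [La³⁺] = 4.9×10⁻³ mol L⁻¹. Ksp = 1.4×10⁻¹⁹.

3.1×10⁻⁶ M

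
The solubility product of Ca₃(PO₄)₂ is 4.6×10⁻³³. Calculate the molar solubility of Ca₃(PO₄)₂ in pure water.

Ca₃(PO₄)₂(s) ⇌ 3 Ca²⁺(aq) + 2 PO₄³⁻(aq)
With molar solubility s: [Ca²⁺] = 3s, [PO₄³⁻] = 2s.
Ksp = [Ca²⁺]^3[PO₄³⁻]^2 = (3s)^3 · (2s)^2 = 108s^5
108s^5 = 4.6×10⁻³³  ⇒  s^5 = 4.3×10⁻³⁵
s = (4.3×10⁻³⁵)^(1/5) = 1.3×10⁻⁷ M

1.3×10⁻⁷ M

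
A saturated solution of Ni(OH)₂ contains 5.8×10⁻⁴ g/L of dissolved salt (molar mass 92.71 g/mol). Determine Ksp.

Molar solubility s = (5.8×10⁻⁴ g/L) / (92.71 g/mol) = 6.256×10⁻⁶ mol/L
Ni(OH)₂(s) ⇌ Ni²⁺(aq) + 2 OH⁻(aq)
For each mole of Ni(OH)₂ that dissolves per liter, [Ni²⁺] = s and [OH⁻] = 2s; let s denote this solubility.
Ksp = [Ni²⁺][OH⁻]^2 = s · (2s)^2 = 4s^3
Ksp = 4 × (6.256×10⁻⁶)^3 = 9.8×10⁻¹⁶

Ksp = 9.8×10⁻¹⁶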